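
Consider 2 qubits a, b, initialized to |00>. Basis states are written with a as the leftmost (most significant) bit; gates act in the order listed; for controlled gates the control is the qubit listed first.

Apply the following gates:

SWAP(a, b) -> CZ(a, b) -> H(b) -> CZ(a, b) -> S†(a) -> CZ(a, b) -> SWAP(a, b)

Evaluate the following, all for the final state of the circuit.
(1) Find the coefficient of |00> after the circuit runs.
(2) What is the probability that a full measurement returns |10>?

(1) |00> carries amplitude sqrt(2)/2 in the final state.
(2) A full measurement returns |10> with probability 1/2.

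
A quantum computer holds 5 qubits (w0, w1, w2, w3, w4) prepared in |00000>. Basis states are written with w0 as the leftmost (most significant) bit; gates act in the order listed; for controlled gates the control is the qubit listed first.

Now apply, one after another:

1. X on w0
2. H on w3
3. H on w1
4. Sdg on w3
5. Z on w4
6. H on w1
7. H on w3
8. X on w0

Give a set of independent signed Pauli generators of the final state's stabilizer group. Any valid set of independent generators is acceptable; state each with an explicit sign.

The stabilizer group can be generated by +IIIYI, +ZIIII, +IZIII, +IIZII, +IIIIZ, among other valid generating sets.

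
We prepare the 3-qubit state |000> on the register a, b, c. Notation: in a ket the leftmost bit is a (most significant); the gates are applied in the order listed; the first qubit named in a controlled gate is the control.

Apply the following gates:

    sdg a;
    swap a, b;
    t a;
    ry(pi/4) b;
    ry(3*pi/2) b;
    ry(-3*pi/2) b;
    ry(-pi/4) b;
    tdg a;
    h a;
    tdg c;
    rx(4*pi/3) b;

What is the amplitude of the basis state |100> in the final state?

The final state's coefficient on |100> equals -sqrt(2)/4. Key observation: steps 3-8 multiply out to the identity, so the circuit reduces to the remaining gates.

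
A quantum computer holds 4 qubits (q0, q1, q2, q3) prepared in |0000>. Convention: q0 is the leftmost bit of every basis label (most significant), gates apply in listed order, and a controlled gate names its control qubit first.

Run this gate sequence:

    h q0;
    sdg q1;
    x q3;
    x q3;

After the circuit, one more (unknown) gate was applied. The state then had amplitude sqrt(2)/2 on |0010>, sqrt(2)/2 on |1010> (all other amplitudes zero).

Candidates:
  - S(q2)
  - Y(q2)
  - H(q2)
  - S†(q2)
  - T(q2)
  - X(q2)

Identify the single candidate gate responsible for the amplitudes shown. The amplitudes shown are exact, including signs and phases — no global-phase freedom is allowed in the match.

The unique candidate consistent with the amplitudes is X(q2). Key observation: steps 3-4 multiply out to the identity, so the circuit reduces to the remaining gates.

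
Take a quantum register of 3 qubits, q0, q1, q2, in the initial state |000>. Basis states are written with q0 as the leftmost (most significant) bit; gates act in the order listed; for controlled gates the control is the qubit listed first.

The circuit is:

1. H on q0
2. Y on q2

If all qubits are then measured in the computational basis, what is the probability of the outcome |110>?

A full measurement returns |110> with probability 0.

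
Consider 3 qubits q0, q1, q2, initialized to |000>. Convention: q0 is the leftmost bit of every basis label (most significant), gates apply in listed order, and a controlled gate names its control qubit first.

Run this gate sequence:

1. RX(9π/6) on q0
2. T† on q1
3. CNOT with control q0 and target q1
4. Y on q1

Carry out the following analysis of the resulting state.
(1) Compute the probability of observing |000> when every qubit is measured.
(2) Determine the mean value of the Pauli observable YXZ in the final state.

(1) Outcome |000> occurs with probability 0.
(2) The observable YXZ averages to -1.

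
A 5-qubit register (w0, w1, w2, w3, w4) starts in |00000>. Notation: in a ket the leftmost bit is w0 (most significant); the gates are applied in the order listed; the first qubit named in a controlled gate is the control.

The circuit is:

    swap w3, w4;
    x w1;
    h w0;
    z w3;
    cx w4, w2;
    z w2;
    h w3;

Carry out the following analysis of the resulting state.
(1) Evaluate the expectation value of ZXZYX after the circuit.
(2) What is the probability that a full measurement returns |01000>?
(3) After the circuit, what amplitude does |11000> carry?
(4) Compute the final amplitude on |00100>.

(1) In the final state, ZXZYX has expectation 0.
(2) A full measurement returns |01000> with probability 1/4.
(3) The amplitude on |11000> is 1/2.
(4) The final state's coefficient on |00100> equals 0.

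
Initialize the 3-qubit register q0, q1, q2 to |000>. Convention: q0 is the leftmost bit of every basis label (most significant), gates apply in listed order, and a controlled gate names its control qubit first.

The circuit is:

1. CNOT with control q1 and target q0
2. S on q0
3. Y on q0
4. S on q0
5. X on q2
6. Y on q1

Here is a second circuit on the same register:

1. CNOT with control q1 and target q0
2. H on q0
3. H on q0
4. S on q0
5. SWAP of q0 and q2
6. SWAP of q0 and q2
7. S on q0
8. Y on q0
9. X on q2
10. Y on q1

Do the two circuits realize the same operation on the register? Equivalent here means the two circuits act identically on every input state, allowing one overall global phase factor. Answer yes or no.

No — the two circuits implement different unitaries, even allowing a global phase.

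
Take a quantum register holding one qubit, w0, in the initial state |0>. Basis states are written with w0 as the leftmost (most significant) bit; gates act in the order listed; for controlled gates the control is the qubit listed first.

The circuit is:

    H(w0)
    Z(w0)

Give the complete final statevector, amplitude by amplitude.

After the circuit, the state carries amplitude sqrt(2)/2 on |0>, -sqrt(2)/2 on |1>.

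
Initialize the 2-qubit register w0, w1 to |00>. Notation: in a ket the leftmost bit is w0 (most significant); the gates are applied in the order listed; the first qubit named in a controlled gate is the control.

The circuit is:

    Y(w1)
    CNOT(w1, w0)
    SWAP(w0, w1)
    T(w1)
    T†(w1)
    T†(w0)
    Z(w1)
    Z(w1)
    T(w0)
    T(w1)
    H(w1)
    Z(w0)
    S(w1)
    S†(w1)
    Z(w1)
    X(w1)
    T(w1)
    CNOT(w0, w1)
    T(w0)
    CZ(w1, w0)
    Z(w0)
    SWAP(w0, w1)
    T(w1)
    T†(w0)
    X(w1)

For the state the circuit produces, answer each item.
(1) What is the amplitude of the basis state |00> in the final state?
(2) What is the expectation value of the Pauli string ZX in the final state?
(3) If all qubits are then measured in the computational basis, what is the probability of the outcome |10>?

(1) The amplitude on |00> is -sqrt(2)*I/2. Key observation: the block from step 5 through step 10 cancels to the identity and can be dropped.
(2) The observable ZX averages to 0.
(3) A full measurement returns |10> with probability 1/2.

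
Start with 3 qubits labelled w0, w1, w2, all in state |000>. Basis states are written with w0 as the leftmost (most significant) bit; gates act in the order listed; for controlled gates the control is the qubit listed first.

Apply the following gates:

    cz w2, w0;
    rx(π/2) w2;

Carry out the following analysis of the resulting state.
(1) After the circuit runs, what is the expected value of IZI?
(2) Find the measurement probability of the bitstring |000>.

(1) The observable IZI averages to 1.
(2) A full measurement returns |000> with probability 1/2.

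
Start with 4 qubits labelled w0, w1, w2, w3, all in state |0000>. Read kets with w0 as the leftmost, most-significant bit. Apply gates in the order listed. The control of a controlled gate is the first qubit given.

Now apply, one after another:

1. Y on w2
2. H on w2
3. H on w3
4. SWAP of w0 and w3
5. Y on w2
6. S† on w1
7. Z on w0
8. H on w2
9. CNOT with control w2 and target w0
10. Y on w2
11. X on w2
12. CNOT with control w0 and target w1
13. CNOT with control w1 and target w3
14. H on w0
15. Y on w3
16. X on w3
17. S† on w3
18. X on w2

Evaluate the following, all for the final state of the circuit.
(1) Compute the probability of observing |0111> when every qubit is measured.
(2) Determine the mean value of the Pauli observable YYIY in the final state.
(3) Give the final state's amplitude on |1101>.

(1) A full measurement returns |0111> with probability 1/4.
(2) In the final state, YYIY has expectation -1.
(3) |1101> carries amplitude 0 in the final state.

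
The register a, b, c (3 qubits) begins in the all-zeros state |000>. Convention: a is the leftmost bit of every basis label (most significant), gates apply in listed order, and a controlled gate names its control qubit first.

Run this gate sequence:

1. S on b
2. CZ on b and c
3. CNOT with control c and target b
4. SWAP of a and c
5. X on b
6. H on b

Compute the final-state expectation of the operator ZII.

The expectation value of ZII is 1.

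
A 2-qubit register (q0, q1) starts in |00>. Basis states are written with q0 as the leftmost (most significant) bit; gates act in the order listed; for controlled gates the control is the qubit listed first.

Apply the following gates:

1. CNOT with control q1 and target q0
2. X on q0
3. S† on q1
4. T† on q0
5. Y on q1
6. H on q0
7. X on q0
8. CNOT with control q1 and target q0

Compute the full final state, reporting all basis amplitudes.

The resulting statevector has amplitude 0 on |00>, sqrt(2)*exp(I*pi/4)/2 on |01>, 0 on |10>, -sqrt(2)*exp(I*pi/4)/2 on |11>.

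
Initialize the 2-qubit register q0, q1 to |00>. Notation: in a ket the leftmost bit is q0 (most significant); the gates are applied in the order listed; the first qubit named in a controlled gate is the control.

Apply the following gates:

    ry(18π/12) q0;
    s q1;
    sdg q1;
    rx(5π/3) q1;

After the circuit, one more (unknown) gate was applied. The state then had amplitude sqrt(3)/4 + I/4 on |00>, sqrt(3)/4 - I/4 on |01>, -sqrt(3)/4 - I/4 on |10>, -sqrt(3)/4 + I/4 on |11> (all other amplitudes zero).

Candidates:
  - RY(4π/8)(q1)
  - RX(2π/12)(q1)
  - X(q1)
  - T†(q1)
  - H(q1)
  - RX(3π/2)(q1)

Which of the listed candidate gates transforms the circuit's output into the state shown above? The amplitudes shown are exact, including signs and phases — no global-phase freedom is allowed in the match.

It was H(q1) that produced the state shown. Key observation: the block from step 2 through step 3 cancels to the identity and can be dropped.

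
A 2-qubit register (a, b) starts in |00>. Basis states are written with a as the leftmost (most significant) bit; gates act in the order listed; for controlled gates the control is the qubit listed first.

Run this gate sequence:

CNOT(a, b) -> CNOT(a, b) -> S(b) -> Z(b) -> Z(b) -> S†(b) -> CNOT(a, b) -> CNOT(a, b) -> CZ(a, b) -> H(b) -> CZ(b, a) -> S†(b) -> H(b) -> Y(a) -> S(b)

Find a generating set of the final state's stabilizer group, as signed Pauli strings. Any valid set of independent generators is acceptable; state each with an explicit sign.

One valid set of independent stabilizer generators is -IX, -ZI (any independent generating set of the same group is equally correct). Key observation: gates 1-8 undo each other exactly, leaving only the rest of the circuit to track.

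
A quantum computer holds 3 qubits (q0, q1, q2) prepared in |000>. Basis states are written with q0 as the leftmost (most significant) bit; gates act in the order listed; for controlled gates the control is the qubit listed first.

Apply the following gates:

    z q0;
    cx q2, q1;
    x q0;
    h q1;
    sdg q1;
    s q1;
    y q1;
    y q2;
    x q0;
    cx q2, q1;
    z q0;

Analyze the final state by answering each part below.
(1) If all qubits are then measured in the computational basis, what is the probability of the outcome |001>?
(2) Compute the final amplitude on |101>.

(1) A full measurement returns |001> with probability 1/2.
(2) The amplitude on |101> is 0.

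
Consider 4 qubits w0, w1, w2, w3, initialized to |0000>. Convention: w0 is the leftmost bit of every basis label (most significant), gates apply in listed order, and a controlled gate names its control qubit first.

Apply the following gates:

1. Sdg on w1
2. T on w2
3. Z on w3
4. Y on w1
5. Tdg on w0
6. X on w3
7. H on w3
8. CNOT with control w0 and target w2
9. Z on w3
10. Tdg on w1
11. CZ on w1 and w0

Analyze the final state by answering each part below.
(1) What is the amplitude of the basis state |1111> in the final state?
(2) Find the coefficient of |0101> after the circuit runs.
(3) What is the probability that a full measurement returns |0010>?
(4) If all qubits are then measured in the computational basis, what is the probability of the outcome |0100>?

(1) |1111> carries amplitude 0 in the final state.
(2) The final state's coefficient on |0101> equals sqrt(2)*exp(I*pi/4)/2.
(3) A full measurement returns |0010> with probability 0.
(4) A full measurement returns |0100> with probability 1/2.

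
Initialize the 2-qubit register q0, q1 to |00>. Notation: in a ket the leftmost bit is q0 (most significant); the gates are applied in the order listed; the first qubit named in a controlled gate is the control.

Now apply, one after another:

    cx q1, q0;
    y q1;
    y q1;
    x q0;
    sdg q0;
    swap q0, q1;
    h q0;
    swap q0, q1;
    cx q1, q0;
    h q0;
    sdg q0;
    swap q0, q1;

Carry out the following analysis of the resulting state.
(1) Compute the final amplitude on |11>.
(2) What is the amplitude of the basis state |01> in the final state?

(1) |11> carries amplitude -1/2 in the final state.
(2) |01> carries amplitude 1/2 in the final state.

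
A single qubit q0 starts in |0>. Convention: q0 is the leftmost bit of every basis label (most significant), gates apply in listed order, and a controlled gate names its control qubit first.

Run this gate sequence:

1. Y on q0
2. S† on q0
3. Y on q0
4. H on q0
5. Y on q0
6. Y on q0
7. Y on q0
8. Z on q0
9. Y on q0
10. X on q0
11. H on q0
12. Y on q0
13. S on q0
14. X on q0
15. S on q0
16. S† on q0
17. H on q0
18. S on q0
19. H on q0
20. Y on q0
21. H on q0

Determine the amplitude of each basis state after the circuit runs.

The resulting statevector has amplitude -sqrt(2)/2 on |0>, sqrt(2)*I/2 on |1>.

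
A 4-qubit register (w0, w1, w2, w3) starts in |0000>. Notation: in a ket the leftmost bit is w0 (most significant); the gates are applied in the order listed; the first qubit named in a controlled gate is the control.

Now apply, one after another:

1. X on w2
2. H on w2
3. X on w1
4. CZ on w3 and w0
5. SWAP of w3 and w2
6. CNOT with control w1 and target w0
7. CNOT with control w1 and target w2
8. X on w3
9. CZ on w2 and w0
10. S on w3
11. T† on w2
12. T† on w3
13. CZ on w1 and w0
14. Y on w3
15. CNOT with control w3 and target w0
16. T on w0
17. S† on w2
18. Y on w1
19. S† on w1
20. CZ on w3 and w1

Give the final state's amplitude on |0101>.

The final state's coefficient on |0101> equals 0.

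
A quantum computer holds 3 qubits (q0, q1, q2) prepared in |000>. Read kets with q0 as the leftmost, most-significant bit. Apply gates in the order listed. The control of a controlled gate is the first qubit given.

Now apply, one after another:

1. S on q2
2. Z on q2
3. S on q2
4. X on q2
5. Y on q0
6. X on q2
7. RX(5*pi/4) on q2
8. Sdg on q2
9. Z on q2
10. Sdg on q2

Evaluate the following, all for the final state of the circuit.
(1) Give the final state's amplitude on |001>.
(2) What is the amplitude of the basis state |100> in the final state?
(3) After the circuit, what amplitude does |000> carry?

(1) The amplitude on |001> is 0.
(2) The final state's coefficient on |100> equals -I*sqrt(2 - sqrt(2))/2.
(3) The final state's coefficient on |000> equals 0.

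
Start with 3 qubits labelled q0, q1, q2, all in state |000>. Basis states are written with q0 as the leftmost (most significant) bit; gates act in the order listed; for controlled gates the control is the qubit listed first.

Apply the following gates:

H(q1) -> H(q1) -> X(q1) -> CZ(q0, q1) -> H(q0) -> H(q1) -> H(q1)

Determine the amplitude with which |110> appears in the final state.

|110> carries amplitude sqrt(2)/2 in the final state.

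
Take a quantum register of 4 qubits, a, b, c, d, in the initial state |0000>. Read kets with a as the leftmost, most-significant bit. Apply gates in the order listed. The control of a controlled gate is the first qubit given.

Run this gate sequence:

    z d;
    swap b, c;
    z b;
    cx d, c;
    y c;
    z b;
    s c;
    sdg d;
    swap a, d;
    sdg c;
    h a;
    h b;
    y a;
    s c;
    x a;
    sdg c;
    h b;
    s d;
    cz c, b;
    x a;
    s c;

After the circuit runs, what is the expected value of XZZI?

In the final state, XZZI has expectation 1.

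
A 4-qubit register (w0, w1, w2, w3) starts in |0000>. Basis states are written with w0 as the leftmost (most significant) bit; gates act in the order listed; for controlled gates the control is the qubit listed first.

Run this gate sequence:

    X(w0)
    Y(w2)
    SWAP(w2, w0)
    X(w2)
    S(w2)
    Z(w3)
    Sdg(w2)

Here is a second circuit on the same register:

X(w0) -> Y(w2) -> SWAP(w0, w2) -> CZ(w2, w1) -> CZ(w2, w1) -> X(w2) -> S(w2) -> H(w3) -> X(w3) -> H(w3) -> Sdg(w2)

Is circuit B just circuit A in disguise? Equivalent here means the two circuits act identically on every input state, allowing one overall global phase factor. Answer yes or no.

Yes, they are equivalent — the unitaries differ by at most a global phase.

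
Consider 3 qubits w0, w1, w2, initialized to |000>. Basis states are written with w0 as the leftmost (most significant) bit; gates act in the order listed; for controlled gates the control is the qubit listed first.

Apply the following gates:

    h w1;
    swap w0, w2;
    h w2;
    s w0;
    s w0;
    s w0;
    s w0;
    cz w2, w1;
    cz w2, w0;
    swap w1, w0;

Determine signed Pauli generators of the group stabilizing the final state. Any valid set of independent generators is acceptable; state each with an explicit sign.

The stabilizer group can be generated by +XIZ, +ZIX, +IZI, among other valid generating sets. Key observation: the block from step 4 through step 7 cancels to the identity and can be dropped.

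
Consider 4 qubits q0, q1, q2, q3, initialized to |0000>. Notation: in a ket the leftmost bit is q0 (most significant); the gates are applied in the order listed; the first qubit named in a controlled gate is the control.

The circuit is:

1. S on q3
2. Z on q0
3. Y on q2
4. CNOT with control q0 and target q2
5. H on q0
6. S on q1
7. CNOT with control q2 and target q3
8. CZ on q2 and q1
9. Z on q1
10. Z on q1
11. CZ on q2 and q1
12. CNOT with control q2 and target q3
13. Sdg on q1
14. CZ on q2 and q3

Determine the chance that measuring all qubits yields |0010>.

A full measurement returns |0010> with probability 1/2. Key observation: steps 6-13 multiply out to the identity, so the circuit reduces to the remaining gates.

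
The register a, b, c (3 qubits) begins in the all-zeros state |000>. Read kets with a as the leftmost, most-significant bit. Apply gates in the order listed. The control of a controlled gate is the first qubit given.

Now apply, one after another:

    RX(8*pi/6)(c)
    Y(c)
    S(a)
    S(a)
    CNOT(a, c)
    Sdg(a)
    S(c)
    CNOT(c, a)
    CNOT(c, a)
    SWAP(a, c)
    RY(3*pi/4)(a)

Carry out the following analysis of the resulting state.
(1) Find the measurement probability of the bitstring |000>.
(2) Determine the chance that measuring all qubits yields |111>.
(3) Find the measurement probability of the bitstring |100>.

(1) The probability of measuring |000> is -sqrt(2)/8 + sqrt(6)/8 + 1/2. Key observation: the block from step 8 through step 9 cancels to the identity and can be dropped.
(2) A full measurement returns |111> with probability 0.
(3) Outcome |100> occurs with probability -sqrt(6)/8 + sqrt(2)/8 + 1/2.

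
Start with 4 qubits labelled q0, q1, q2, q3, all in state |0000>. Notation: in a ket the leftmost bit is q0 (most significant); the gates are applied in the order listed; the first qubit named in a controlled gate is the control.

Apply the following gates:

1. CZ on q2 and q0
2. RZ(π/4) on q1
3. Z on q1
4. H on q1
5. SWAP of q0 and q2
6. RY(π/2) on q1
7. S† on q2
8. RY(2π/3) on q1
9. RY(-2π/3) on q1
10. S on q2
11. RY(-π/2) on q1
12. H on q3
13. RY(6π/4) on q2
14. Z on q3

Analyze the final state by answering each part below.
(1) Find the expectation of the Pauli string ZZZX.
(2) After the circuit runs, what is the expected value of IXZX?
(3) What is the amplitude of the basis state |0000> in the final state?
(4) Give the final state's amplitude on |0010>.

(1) The observable ZZZX averages to 0. Key observation: the block from step 6 through step 11 cancels to the identity and can be dropped.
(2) In the final state, IXZX has expectation 0.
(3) |0000> carries amplitude sqrt(2)*exp(7*I*pi/8)/4 in the final state.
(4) The amplitude on |0010> is -sqrt(2)*exp(7*I*pi/8)/4.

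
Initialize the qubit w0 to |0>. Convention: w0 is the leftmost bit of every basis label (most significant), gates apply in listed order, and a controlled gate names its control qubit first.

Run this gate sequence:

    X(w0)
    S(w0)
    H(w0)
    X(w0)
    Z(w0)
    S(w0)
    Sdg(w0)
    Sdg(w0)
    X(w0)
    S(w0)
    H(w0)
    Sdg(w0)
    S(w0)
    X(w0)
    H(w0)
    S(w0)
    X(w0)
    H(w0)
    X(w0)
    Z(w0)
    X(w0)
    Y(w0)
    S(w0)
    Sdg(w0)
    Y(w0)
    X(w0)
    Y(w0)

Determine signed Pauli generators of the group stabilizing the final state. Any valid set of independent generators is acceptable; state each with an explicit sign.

The final state is stabilized by the group generated by +Y; other independent generating sets are equally valid.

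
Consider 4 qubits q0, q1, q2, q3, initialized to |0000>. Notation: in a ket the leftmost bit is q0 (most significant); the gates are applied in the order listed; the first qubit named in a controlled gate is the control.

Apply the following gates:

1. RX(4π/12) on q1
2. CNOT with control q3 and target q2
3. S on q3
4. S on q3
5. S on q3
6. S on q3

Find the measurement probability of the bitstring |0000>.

A full measurement returns |0000> with probability 3/4. Key observation: gates 3-6 undo each other exactly, leaving only the rest of the circuit to track.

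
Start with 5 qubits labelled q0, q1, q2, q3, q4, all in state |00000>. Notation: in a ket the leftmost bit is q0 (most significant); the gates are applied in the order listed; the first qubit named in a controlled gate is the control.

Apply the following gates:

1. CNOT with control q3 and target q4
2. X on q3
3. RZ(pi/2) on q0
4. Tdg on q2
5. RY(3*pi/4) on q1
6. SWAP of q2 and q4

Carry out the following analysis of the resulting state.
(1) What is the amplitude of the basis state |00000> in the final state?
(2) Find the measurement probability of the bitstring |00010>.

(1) |00000> carries amplitude 0 in the final state.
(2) A full measurement returns |00010> with probability 1/2 - sqrt(2)/4.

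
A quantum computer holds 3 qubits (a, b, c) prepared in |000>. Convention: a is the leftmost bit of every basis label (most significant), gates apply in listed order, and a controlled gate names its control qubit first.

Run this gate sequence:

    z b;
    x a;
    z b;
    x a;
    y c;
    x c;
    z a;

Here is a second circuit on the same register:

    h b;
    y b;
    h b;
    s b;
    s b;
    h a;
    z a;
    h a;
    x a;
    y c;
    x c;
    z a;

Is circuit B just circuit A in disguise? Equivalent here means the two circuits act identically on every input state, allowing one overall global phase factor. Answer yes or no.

No, they are not equivalent — no single phase factor reconciles the two unitaries.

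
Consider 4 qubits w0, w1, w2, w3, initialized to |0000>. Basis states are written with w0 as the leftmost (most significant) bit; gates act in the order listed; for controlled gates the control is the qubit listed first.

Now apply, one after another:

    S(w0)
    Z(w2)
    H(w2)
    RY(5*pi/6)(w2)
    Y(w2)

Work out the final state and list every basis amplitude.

The final amplitudes are -sqrt(3)*I/2 on |0000>, -I/2 on |0010>, and 0 on every other basis state.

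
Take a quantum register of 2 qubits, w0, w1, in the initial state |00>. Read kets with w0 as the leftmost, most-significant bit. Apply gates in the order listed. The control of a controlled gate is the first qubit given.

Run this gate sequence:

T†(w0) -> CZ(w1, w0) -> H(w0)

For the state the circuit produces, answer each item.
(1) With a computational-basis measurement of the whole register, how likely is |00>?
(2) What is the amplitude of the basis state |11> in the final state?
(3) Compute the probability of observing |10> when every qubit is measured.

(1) The probability of measuring |00> is 1/2.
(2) |11> carries amplitude 0 in the final state.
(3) Outcome |10> occurs with probability 1/2.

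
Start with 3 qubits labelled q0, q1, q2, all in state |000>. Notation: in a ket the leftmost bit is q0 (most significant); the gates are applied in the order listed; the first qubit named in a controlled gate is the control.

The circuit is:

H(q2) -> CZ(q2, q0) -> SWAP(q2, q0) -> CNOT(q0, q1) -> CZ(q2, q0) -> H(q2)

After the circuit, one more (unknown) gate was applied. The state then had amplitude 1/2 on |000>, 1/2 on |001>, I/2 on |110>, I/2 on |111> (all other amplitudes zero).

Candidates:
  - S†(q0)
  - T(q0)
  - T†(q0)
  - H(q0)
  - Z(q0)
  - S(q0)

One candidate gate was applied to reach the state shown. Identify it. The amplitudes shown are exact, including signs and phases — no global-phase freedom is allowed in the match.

The applied gate was S(q0).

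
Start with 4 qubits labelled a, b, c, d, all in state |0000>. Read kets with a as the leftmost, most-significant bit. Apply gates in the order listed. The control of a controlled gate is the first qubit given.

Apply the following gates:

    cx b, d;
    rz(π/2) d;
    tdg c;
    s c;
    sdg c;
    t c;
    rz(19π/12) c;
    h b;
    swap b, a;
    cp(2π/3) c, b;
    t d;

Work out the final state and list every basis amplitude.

The resulting statevector has amplitude sqrt(2)*exp(23*I*pi/24)/2 on |0000>, sqrt(2)*exp(23*I*pi/24)/2 on |1000>, and 0 on every other basis state.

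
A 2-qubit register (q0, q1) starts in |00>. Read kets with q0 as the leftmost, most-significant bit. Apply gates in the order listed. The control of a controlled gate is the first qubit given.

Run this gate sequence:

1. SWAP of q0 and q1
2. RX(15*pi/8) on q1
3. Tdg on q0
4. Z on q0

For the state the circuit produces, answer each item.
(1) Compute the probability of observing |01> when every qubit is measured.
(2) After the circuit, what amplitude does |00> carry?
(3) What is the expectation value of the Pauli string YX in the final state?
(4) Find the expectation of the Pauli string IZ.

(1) The probability of measuring |01> is sin(pi/16)**2.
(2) The final state's coefficient on |00> equals -cos(pi/16).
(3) The observable YX averages to 0.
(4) In the final state, IZ has expectation sqrt(sqrt(2) + 2)/2.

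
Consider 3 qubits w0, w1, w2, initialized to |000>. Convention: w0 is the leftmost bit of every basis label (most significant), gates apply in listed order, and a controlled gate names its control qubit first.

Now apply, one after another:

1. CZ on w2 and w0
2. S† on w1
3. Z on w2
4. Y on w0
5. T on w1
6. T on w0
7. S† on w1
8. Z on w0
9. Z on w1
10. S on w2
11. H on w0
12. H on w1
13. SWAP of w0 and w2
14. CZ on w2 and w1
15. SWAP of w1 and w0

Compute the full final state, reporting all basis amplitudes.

After the circuit, the state carries amplitude -exp(3*I*pi/4)/2 on |000>, exp(3*I*pi/4)/2 on |001>, 0 on |010>, 0 on |011>, -exp(3*I*pi/4)/2 on |100>, -exp(3*I*pi/4)/2 on |101>, 0 on |110>, 0 on |111>.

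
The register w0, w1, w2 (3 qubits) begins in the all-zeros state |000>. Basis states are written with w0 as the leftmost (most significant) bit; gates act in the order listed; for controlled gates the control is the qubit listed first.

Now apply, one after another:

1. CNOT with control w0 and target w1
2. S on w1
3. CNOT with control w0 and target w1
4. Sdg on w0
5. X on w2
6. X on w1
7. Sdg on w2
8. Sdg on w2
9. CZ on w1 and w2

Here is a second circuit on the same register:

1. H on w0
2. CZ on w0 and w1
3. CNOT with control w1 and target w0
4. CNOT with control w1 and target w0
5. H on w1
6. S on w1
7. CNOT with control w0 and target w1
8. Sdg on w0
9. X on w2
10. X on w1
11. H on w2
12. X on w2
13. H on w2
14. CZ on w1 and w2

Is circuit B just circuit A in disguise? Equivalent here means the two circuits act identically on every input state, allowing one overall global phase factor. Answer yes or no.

No: there is an input state on which the two circuits produce genuinely different outputs (not merely differing by a phase).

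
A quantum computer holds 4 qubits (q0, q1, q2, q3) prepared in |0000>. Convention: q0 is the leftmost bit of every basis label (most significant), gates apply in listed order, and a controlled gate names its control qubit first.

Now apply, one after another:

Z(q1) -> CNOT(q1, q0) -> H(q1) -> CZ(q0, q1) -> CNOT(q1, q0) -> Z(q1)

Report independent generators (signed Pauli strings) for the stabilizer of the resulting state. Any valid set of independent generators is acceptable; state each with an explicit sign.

The final state is stabilized by the group generated by -XXII, +ZZII, +IIZI, +IIIZ; other independent generating sets are equally valid.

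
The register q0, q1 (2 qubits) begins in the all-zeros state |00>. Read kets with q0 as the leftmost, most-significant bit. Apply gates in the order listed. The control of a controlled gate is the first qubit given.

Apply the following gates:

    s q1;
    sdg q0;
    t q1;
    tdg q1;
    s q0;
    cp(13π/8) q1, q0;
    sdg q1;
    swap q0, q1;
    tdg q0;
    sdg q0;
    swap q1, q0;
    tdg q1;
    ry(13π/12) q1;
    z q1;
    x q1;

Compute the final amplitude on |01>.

|01> carries amplitude -sqrt(sqrt(2) + 2)/4 + sqrt(6 - 3*sqrt(2))/4 in the final state. Key observation: steps 2-5 multiply out to the identity, so the circuit reduces to the remaining gates.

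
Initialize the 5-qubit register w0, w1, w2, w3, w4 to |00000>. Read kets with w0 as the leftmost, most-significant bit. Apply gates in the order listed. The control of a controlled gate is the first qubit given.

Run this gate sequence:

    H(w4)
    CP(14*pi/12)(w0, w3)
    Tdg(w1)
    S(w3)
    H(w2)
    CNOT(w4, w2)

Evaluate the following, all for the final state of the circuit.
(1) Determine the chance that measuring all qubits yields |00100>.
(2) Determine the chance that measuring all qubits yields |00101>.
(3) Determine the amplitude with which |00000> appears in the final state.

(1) A full measurement returns |00100> with probability 1/4.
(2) A full measurement returns |00101> with probability 1/4.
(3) |00000> carries amplitude 1/2 in the final state.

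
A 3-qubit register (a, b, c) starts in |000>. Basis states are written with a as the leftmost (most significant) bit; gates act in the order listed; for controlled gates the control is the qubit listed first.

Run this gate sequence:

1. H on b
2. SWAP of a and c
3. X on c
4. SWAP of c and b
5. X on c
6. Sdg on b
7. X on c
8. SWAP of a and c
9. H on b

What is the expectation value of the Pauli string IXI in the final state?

The expectation value of IXI is -1.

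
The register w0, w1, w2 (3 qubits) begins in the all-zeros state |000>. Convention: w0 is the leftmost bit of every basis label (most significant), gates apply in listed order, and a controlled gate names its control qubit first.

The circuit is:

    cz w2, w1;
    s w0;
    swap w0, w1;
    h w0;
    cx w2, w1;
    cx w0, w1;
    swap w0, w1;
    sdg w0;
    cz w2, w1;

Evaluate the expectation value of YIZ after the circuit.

The observable YIZ averages to 0.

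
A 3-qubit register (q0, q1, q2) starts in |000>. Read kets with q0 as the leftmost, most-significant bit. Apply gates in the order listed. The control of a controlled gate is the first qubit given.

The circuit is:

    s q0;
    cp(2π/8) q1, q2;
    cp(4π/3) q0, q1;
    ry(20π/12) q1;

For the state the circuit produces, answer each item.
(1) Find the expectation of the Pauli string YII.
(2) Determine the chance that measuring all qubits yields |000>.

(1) The expectation value of YII is 0.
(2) A full measurement returns |000> with probability 3/4.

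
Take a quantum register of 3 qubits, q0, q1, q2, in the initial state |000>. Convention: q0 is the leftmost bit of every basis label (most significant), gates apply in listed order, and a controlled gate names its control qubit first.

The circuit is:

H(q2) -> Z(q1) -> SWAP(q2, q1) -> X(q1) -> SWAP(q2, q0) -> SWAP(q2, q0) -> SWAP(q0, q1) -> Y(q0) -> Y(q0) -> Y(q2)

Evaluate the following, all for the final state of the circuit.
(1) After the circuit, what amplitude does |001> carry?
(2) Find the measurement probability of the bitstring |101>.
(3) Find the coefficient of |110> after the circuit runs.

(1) The final state's coefficient on |001> equals sqrt(2)*I/2. Key observation: the block from step 5 through step 6 cancels to the identity and can be dropped.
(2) The probability of measuring |101> is 1/2.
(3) The final state's coefficient on |110> equals 0.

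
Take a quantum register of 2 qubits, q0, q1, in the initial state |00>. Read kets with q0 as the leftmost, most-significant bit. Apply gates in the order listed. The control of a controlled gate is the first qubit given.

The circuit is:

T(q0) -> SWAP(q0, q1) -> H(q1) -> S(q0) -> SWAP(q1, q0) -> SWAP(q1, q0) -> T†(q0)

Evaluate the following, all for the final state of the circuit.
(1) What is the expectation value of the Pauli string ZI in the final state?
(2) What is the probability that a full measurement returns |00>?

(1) In the final state, ZI has expectation 1. Key observation: steps 5-6 multiply out to the identity, so the circuit reduces to the remaining gates.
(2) The probability of measuring |00> is 1/2.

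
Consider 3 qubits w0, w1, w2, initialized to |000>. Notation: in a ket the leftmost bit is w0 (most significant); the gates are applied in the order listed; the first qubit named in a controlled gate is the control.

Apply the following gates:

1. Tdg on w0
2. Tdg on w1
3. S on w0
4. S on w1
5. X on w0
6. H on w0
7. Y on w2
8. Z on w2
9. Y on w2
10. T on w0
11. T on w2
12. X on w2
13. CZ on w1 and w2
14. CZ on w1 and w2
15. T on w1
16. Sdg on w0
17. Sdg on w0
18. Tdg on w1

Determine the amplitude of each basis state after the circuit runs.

The final amplitudes are -sqrt(2)/2 on |001>, -sqrt(2)*exp(I*pi/4)/2 on |101>, and 0 on every other basis state.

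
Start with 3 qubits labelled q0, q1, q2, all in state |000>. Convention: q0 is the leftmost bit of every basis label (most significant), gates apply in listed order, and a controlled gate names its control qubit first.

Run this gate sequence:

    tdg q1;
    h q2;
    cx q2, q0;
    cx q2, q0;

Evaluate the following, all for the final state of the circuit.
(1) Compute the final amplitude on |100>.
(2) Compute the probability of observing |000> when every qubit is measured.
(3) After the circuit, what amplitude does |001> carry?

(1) The amplitude on |100> is 0. Key observation: gates 3-4 undo each other exactly, leaving only the rest of the circuit to track.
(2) The probability of measuring |000> is 1/2.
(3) |001> carries amplitude sqrt(2)/2 in the final state.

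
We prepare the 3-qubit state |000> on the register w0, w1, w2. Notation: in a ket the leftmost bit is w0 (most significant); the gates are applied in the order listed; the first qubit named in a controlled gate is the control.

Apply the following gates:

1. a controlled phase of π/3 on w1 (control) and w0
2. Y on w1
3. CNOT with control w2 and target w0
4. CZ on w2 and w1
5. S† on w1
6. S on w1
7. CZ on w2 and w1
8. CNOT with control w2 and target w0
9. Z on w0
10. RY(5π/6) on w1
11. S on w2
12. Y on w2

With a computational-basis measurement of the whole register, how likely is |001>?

The probability of measuring |001> is sqrt(3)/4 + 1/2.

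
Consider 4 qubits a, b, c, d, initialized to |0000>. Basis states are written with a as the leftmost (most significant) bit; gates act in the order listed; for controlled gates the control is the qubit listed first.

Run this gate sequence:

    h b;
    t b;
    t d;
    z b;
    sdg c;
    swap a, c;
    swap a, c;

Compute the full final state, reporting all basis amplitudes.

The resulting statevector has amplitude sqrt(2)/2 on |0000>, -sqrt(2)*exp(I*pi/4)/2 on |0100>, and 0 on every other basis state. Key observation: gates 6-7 undo each other exactly, leaving only the rest of the circuit to track.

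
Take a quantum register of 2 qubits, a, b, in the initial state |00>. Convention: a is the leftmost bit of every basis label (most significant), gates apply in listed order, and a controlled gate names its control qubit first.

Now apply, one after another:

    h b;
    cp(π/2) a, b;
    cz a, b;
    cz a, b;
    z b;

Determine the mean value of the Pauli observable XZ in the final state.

In the final state, XZ has expectation 0. Key observation: gates 3-4 undo each other exactly, leaving only the rest of the circuit to track.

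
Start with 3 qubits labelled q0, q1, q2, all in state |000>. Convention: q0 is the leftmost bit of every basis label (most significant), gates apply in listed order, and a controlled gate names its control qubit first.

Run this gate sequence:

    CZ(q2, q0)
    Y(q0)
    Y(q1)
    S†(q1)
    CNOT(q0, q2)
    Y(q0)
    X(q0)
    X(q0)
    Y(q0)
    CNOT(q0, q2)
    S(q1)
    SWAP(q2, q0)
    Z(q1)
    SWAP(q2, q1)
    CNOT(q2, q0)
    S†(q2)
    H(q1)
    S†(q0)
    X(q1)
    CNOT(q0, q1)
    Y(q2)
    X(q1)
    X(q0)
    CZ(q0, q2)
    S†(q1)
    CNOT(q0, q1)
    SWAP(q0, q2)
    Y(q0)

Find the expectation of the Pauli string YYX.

In the final state, YYX has expectation 0. Key observation: the block from step 4 through step 11 cancels to the identity and can be dropped.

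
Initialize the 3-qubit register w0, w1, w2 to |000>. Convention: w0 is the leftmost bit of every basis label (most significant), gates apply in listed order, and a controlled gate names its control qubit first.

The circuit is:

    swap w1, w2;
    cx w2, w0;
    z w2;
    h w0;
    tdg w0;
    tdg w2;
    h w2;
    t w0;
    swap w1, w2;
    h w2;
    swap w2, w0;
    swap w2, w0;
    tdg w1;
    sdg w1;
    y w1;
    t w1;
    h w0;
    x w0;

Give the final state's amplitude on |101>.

|101> carries amplitude exp(3*I*pi/4)/2 in the final state.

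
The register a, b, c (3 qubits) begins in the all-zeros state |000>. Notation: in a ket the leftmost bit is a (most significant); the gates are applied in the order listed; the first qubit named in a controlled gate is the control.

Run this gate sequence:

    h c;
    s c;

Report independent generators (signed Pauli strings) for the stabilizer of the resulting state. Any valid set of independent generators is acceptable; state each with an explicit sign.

The final state is stabilized by the group generated by +IIY, +ZII, +IZI; other independent generating sets are equally valid.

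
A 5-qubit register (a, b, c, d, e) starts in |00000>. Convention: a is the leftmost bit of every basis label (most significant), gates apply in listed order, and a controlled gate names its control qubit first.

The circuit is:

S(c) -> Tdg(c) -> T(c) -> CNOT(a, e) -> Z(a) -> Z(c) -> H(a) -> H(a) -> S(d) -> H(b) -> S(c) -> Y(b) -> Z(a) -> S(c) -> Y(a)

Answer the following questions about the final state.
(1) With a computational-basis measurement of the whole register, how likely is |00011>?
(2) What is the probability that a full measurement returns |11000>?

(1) Outcome |00011> occurs with probability 0. Key observation: gates 7-8 undo each other exactly, leaving only the rest of the circuit to track.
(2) A full measurement returns |11000> with probability 1/2.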